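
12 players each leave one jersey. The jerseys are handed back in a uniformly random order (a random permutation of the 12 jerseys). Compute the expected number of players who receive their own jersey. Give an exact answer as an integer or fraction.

1

Let Xᵢ = 1 if person i gets their own jersey. For each i, P(Xᵢ=1) = 1/12.
By linearity of expectation, E[X₁+…+X_12] = 12·(1/12) = 1.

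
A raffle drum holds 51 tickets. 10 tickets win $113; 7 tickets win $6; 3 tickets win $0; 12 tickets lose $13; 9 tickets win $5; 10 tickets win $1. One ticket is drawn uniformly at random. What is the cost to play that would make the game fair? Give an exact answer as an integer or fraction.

$21

E[payout] = (10/51)·113 + (7/51)·6 + (3/51)·0 + (12/51)·(-13) + (9/51)·5 + (10/51)·1 = 21
Fair fee = E[payout] = 21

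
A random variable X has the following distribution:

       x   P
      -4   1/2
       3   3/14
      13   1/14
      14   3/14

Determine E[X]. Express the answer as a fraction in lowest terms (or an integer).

18/7

E[X] = (1/2)·(-4) + (3/14)·3 + (1/14)·13 + (3/14)·14
     = 18/7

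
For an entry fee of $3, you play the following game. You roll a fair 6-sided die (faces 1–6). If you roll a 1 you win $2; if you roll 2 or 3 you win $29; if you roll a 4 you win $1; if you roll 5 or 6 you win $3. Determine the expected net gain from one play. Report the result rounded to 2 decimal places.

$8.17

E[payout] = (1/6)·1 + (1/6)·2 + (1/3)·3 + (1/3)·29 = 67/6
Expected profit = 67/6 − 3 = 49/6 ≈ $8.17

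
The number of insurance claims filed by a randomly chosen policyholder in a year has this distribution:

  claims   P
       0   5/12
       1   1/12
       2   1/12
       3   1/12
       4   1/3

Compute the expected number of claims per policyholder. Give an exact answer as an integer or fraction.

11/6

E[X] = (5/12)·0 + (1/12)·1 + (1/12)·2 + (1/12)·3 + (1/3)·4
     = 11/6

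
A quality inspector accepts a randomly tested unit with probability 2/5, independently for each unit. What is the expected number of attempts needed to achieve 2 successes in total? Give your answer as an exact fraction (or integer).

By linearity (sum of 2 independent geometric waits), E[trials] = 2/p = 2/(2/5) = 5.

5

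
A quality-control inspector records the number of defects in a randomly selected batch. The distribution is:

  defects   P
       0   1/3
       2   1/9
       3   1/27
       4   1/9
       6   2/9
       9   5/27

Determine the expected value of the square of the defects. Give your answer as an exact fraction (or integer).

E[X²] = (1/3)·0 + (1/9)·4 + (1/27)·9 + (1/9)·16 + (2/9)·36 + (5/27)·81
     = 230/9

230/9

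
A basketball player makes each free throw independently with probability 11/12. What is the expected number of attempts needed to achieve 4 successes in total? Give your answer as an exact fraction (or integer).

48/11

By linearity (sum of 4 independent geometric waits), E[trials] = 4/p = 4/(11/12) = 48/11.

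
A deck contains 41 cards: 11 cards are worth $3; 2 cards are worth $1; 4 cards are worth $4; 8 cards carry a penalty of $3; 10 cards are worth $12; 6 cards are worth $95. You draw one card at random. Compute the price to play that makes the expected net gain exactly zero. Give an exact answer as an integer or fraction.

E[payout] = (11/41)·3 + (2/41)·1 + (4/41)·4 + (8/41)·(-3) + (10/41)·12 + (6/41)·95 = 717/41
Fair fee = E[payout] = 717/41

717/41 dollars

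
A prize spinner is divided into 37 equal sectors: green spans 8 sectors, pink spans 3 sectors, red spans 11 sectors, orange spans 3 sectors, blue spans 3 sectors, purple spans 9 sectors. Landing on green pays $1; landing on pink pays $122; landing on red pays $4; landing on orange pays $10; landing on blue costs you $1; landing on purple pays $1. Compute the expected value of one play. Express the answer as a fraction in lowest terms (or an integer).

E[payout] = (8/37)·1 + (3/37)·122 + (11/37)·4 + (3/37)·10 + (3/37)·(-1) + (9/37)·1 = 454/37

454/37 dollars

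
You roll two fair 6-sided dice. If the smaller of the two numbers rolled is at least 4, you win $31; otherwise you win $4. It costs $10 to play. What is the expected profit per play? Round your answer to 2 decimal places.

E[payout] = (3/4)·4 + (1/4)·31 = 43/4
Expected profit = 43/4 − 10 = 3/4 ≈ $0.75

$0.75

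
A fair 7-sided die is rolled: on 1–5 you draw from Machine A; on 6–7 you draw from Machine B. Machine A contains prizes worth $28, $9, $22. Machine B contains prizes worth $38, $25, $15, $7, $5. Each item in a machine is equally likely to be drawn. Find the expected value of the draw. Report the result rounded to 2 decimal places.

$19.19

E[X | Machine A] = (28 + 9 + 22)/3 = 59/3
E[X | Machine B] = (38 + 25 + 15 + 7 + 5)/5 = 18
E[X] = (5/7)·59/3 + (2/7)·18 = 403/21 ≈ 19.19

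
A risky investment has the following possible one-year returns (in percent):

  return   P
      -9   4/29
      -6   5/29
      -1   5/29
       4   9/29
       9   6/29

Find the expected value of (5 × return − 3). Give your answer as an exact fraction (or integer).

E[5x-3] = (4/29)·(-48) + (5/29)·(-33) + (5/29)·(-8) + (9/29)·17 + (6/29)·42
     = 8/29

8/29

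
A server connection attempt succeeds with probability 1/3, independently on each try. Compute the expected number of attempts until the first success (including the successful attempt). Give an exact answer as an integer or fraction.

For a geometric distribution, E[trials] = 1/p = 1/(1/3) = 3.

3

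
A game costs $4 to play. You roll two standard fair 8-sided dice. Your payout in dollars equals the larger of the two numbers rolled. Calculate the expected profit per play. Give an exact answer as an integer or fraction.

29/16 dollars

Distribution of the larger of the two numbers rolled: 1 w.p. 1/64, 2 w.p. 3/64, 3 w.p. 5/64, 4 w.p. 7/64, 5 w.p. 9/64, 6 w.p. 11/64, …
E[payout] = (1/64)·1 + (3/64)·2 + (5/64)·3 + (7/64)·4 + (9/64)·5 + (11/64)·6 + (13/64)·7 + (15/64)·8 = 93/16
Expected profit = 93/16 − 4 = 29/16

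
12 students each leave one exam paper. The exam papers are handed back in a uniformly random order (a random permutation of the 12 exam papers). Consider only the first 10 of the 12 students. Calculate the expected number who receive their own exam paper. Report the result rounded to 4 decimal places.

0.8333

Let Xᵢ = 1 if person i gets their own exam paper. For each i, P(Xᵢ=1) = 1/12.
By linearity of expectation, E[X₁+…+X_10] = 10·(1/12) = 5/6.
≈ 0.8333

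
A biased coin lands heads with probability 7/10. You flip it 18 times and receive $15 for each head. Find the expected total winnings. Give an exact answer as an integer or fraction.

$189

E[#heads] = 18·7/10 = 63/5 (linearity over flips).
E[winnings] = 15·63/5 = 189.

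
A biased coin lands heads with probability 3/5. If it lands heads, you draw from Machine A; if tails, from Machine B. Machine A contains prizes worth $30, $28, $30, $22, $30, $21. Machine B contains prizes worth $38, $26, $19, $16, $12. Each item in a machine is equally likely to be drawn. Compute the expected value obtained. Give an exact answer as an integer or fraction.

E[X | Machine A] = (30 + 28 + 30 + 22 + 30 + 21)/6 = 161/6
E[X | Machine B] = (38 + 26 + 19 + 16 + 12)/5 = 111/5
E[X] = (3/5)·161/6 + (2/5)·111/5 = 1249/50

1249/50 dollars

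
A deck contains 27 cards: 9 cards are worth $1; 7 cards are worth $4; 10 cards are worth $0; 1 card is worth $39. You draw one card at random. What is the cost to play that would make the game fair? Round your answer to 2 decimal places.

E[payout] = (9/27)·1 + (7/27)·4 + (10/27)·0 + (1/27)·39 = 76/27
Fair fee = E[payout] = 76/27 ≈ $2.81

$2.81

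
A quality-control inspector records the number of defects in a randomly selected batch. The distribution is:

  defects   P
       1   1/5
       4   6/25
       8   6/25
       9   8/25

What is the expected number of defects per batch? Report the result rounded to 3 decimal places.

E[X] = (1/5)·1 + (6/25)·4 + (6/25)·8 + (8/25)·9
     = 149/25 ≈ 5.960

5.960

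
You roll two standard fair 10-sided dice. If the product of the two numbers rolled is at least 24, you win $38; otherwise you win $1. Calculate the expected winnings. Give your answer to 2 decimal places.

E[payout] = (12/25)·1 + (13/25)·38 = 506/25
≈ $20.24

$20.24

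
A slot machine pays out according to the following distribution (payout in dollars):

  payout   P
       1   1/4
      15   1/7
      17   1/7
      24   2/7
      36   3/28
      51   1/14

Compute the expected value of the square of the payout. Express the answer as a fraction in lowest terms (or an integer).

15761/28

E[X²] = (1/4)·1 + (1/7)·225 + (1/7)·289 + (2/7)·576 + (3/28)·1296 + (1/14)·2601
     = 15761/28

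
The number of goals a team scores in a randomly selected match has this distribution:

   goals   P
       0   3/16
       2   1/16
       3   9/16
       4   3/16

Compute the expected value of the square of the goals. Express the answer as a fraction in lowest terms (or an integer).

133/16

E[X²] = (3/16)·0 + (1/16)·4 + (9/16)·9 + (3/16)·16
     = 133/16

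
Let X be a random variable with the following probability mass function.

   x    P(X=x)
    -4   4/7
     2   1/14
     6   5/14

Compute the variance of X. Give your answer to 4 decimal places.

E[X] = (4/7)·(-4) + (1/14)·2 + (5/14)·6 = 0
E[X²] = (4/7)·16 + (1/14)·4 + (5/14)·36 = 156/7
Var(X) = 156/7 − (0)² = 156/7 ≈ 22.2857

22.2857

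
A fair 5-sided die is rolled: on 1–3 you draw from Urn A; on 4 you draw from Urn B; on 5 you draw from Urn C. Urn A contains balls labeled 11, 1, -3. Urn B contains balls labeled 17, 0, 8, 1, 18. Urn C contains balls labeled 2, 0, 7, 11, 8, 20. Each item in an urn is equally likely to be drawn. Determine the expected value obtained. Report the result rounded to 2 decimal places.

E[X | Urn A] = (11 + 1 − 3)/3 = 3
E[X | Urn B] = (17 + 0 + 8 + 1 + 18)/5 = 44/5
E[X | Urn C] = (2 + 0 + 7 + 11 + 8 + 20)/6 = 8
E[X] = (3/5)·3 + (1/5)·44/5 + (1/5)·8 = 129/25 ≈ 5.16

5.16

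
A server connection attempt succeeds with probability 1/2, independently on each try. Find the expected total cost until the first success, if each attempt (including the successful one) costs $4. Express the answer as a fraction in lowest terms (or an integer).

$8

E[#attempts] = 1/p = 2; E[cost] = 4·2 = 8.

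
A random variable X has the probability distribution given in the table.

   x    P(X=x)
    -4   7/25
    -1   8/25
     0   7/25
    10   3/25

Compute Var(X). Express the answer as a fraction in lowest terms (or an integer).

10464/625

E[X] = (7/25)·(-4) + (8/25)·(-1) + (7/25)·0 + (3/25)·10 = -6/25
E[X²] = (7/25)·16 + (8/25)·1 + (7/25)·0 + (3/25)·100 = 84/5
Var(X) = 84/5 − (-6/25)² = 10464/625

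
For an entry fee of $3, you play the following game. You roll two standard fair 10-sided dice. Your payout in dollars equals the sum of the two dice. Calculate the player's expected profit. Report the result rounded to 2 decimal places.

$8.00

Distribution of the sum of the two dice: 2 w.p. 1/100, 3 w.p. 1/50, 4 w.p. 3/100, 5 w.p. 1/25, 6 w.p. 1/20, 7 w.p. 3/50, …
E[payout] = (1/100)·2 + (1/50)·3 + (3/100)·4 + (1/25)·5 + (1/20)·6 + (3/50)·7 + (7/100)·8 + (2/25)·9 + (9/100)·10 + (1/10)·11 + (9/100)·12 + (2/25)·13 + (7/100)·14 + (3/50)·15 + (1/20)·16 + (1/25)·17 + (3/100)·18 + (1/50)·19 + (1/100)·20 = 11
Expected profit = 11 − 3 = 8 ≈ $8.00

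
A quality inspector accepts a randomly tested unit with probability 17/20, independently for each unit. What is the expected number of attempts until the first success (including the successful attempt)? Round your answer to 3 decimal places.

1.176

For a geometric distribution, E[trials] = 1/p = 1/(17/20) = 20/17.
≈ 1.176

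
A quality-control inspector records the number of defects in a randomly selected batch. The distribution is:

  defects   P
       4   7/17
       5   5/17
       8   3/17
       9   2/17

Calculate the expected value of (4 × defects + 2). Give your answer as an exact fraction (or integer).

E[4x+2] = (7/17)·18 + (5/17)·22 + (3/17)·34 + (2/17)·38
     = 414/17

414/17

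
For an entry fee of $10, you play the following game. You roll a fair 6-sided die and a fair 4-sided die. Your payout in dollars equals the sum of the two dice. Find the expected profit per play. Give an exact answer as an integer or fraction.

Distribution of the sum of the two dice: 2 w.p. 1/24, 3 w.p. 1/12, 4 w.p. 1/8, 5 w.p. 1/6, 6 w.p. 1/6, 7 w.p. 1/6, …
E[payout] = (1/24)·2 + (1/12)·3 + (1/8)·4 + (1/6)·5 + (1/6)·6 + (1/6)·7 + (1/8)·8 + (1/12)·9 + (1/24)·10 = 6
Expected profit = 6 − 10 = -4

-$4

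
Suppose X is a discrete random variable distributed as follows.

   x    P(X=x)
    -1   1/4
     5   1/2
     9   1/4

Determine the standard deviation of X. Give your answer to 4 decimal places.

E[X] = 9/2, E[X²] = 33
Var(X) = E[X²] − (E[X])² = 33 − 81/4 = 51/4
SD(X) = √(51/4) ≈ 3.5707

3.5707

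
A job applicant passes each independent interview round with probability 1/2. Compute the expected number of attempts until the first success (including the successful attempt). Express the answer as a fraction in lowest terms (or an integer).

2

For a geometric distribution, E[trials] = 1/p = 1/(1/2) = 2.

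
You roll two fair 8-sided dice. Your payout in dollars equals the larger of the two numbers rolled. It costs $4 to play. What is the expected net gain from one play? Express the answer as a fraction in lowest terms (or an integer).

29/16 dollars

Distribution of the larger of the two numbers rolled: 1 w.p. 1/64, 2 w.p. 3/64, 3 w.p. 5/64, 4 w.p. 7/64, 5 w.p. 9/64, 6 w.p. 11/64, …
E[payout] = (1/64)·1 + (3/64)·2 + (5/64)·3 + (7/64)·4 + (9/64)·5 + (11/64)·6 + (13/64)·7 + (15/64)·8 = 93/16
Expected profit = 93/16 − 4 = 29/16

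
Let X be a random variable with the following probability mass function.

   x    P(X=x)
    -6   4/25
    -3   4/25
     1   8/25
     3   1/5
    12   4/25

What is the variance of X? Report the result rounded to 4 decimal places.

E[X] = (4/25)·(-6) + (4/25)·(-3) + (8/25)·1 + (1/5)·3 + (4/25)·12 = 7/5
E[X²] = (4/25)·36 + (4/25)·9 + (8/25)·1 + (1/5)·9 + (4/25)·144 = 809/25
Var(X) = 809/25 − (7/5)² = 152/5 ≈ 30.4000

30.4000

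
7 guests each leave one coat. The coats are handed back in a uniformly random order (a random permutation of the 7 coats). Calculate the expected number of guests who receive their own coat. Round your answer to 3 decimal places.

Let Xᵢ = 1 if person i gets their own coat. For each i, P(Xᵢ=1) = 1/7.
By linearity of expectation, E[X₁+…+X_7] = 7·(1/7) = 1.
≈ 1.000

1.000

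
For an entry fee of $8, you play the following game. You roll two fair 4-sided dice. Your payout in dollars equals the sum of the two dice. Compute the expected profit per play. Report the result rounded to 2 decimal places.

Distribution of the sum of the two dice: 2 w.p. 1/16, 3 w.p. 1/8, 4 w.p. 3/16, 5 w.p. 1/4, 6 w.p. 3/16, 7 w.p. 1/8, …
E[payout] = (1/16)·2 + (1/8)·3 + (3/16)·4 + (1/4)·5 + (3/16)·6 + (1/8)·7 + (1/16)·8 = 5
Expected profit = 5 − 8 = -3 ≈ -$3.00

-$3.00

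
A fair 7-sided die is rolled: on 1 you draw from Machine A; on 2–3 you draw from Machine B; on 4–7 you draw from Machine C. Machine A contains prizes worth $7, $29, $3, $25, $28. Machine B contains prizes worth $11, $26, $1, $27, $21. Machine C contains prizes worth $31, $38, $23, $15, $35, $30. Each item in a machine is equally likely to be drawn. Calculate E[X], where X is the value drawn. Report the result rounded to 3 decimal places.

$23.924

E[X | Machine A] = (7 + 29 + 3 + 25 + 28)/5 = 92/5
E[X | Machine B] = (11 + 26 + 1 + 27 + 21)/5 = 86/5
E[X | Machine C] = (31 + 38 + 23 + 15 + 35 + 30)/6 = 86/3
E[X] = (1/7)·92/5 + (2/7)·86/5 + (4/7)·86/3 = 2512/105 ≈ 23.924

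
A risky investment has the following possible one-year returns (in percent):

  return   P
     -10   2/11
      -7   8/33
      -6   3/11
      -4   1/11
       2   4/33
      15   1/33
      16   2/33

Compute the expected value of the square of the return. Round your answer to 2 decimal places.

E[X²] = (2/11)·100 + (8/33)·49 + (3/11)·36 + (1/11)·16 + (4/33)·4 + (1/33)·225 + (2/33)·256
     = 2117/33 ≈ 64.15

64.15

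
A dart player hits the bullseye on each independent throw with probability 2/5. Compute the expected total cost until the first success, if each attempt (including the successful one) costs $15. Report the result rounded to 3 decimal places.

$37.500

E[#attempts] = 1/p = 5/2; E[cost] = 15·5/2 = 75/2.
≈ 37.500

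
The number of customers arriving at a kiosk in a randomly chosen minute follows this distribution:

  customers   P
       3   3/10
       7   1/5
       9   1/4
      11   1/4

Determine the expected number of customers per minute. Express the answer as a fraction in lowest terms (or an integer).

73/10

E[X] = (3/10)·3 + (1/5)·7 + (1/4)·9 + (1/4)·11
     = 73/10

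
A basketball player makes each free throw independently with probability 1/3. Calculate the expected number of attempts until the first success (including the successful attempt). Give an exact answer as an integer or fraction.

For a geometric distribution, E[trials] = 1/p = 1/(1/3) = 3.

3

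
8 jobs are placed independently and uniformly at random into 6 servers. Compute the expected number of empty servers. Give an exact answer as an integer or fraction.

390625/279936

Let Xⱼ=1 if server j is empty. P(Xⱼ=1) = ((6-1)/6)^8 = 390625/1679616.
By linearity, E[#empty] = 6·390625/1679616 = 390625/279936.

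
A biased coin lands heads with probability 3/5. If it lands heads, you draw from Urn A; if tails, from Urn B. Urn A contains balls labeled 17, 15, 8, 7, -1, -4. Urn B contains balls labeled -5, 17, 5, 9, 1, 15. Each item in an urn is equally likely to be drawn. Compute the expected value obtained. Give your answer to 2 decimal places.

E[X | Urn A] = (17 + 15 + 8 + 7 − 1 − 4)/6 = 7
E[X | Urn B] = (-5 + 17 + 5 + 9 + 1 + 15)/6 = 7
E[X] = (3/5)·7 + (2/5)·7 = 7 ≈ 7.00

7.00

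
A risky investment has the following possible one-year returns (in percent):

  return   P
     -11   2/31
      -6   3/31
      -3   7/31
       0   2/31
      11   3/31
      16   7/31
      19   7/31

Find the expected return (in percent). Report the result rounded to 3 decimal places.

E[X] = (2/31)·(-11) + (3/31)·(-6) + (7/31)·(-3) + (2/31)·0 + (3/31)·11 + (7/31)·16 + (7/31)·19
     = 7 ≈ 7.000

7.000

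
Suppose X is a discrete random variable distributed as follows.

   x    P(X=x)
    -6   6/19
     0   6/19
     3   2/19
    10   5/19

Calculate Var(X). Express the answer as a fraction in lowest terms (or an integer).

E[X] = (6/19)·(-6) + (6/19)·0 + (2/19)·3 + (5/19)·10 = 20/19
E[X²] = (6/19)·36 + (6/19)·0 + (2/19)·9 + (5/19)·100 = 734/19
Var(X) = 734/19 − (20/19)² = 13546/361

13546/361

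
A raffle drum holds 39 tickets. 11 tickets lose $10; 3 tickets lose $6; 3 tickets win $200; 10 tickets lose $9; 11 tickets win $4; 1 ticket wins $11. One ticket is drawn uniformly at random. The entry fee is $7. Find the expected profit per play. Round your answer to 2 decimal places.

E[payout] = (11/39)·(-10) + (3/39)·(-6) + (3/39)·200 + (10/39)·(-9) + (11/39)·4 + (1/39)·11 = 437/39
Expected profit = 437/39 − 7 = 164/39 ≈ $4.21

$4.21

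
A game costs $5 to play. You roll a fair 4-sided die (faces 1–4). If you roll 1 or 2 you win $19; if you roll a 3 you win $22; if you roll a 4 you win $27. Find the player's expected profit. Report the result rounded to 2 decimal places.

$16.75

E[payout] = (1/2)·19 + (1/4)·22 + (1/4)·27 = 87/4
Expected profit = 87/4 − 5 = 67/4 ≈ $16.75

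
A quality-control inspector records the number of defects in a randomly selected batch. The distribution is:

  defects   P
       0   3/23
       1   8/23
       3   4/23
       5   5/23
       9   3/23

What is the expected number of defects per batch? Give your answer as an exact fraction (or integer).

72/23

E[X] = (3/23)·0 + (8/23)·1 + (4/23)·3 + (5/23)·5 + (3/23)·9
     = 72/23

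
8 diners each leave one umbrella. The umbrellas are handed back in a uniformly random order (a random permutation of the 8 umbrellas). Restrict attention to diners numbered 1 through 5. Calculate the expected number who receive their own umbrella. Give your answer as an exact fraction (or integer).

5/8

Let Xᵢ = 1 if person i gets their own umbrella. For each i, P(Xᵢ=1) = 1/8.
By linearity of expectation, E[X₁+…+X_5] = 5·(1/8) = 5/8.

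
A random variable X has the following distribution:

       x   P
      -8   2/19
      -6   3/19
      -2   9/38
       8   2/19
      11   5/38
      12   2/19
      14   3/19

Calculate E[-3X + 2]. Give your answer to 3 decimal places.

E[-3x+2] = (2/19)·26 + (3/19)·20 + (9/38)·8 + (2/19)·(-22) + (5/38)·(-31) + (2/19)·(-34) + (3/19)·(-40)
     = -17/2 ≈ -8.500

-8.500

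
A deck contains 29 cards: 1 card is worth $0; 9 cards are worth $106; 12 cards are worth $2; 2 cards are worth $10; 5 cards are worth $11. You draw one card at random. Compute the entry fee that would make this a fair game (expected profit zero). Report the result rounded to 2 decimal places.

$36.31

E[payout] = (1/29)·0 + (9/29)·106 + (12/29)·2 + (2/29)·10 + (5/29)·11 = 1053/29
Fair fee = E[payout] = 1053/29 ≈ $36.31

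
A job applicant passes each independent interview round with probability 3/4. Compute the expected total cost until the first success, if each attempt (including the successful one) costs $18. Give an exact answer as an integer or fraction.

$24

E[#attempts] = 1/p = 4/3; E[cost] = 18·4/3 = 24.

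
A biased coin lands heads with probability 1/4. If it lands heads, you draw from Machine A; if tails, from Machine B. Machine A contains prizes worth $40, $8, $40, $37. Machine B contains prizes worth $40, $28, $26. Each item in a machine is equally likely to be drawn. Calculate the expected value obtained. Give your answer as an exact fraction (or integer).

E[X | Machine A] = (40 + 8 + 40 + 37)/4 = 125/4
E[X | Machine B] = (40 + 28 + 26)/3 = 94/3
E[X] = (1/4)·125/4 + (3/4)·94/3 = 501/16

501/16 dollars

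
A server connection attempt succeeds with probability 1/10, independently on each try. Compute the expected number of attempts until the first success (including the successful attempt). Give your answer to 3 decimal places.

For a geometric distribution, E[trials] = 1/p = 1/(1/10) = 10.
≈ 10.000

10.000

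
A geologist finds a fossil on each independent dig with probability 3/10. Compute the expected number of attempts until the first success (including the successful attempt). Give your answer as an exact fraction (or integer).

10/3

For a geometric distribution, E[trials] = 1/p = 1/(3/10) = 10/3.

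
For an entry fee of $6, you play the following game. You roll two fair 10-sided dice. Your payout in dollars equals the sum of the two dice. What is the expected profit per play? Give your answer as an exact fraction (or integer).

$5

Distribution of the sum of the two dice: 2 w.p. 1/100, 3 w.p. 1/50, 4 w.p. 3/100, 5 w.p. 1/25, 6 w.p. 1/20, 7 w.p. 3/50, …
E[payout] = (1/100)·2 + (1/50)·3 + (3/100)·4 + (1/25)·5 + (1/20)·6 + (3/50)·7 + (7/100)·8 + (2/25)·9 + (9/100)·10 + (1/10)·11 + (9/100)·12 + (2/25)·13 + (7/100)·14 + (3/50)·15 + (1/20)·16 + (1/25)·17 + (3/100)·18 + (1/50)·19 + (1/100)·20 = 11
Expected profit = 11 − 6 = 5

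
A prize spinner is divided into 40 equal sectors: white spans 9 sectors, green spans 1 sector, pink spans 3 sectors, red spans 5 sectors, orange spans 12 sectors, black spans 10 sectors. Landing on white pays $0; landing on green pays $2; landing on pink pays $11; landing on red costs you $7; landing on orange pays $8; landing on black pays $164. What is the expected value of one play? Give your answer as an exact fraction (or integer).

217/5 dollars

E[payout] = (9/40)·0 + (1/40)·2 + (3/40)·11 + (5/40)·(-7) + (12/40)·8 + (10/40)·164 = 217/5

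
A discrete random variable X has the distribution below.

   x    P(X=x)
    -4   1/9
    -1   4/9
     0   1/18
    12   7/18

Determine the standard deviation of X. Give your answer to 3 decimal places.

E[X] = 34/9, E[X²] = 524/9
Var(X) = E[X²] − (E[X])² = 524/9 − 1156/81 = 3560/81
SD(X) = √(3560/81) ≈ 6.630

6.630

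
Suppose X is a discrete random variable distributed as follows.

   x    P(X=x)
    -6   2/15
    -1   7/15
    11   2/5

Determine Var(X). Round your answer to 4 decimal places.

43.8489

E[X] = (2/15)·(-6) + (7/15)·(-1) + (2/5)·11 = 47/15
E[X²] = (2/15)·36 + (7/15)·1 + (2/5)·121 = 161/3
Var(X) = 161/3 − (47/15)² = 9866/225 ≈ 43.8489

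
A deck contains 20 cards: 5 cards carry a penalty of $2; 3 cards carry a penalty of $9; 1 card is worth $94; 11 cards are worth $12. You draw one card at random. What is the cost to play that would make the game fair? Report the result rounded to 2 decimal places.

E[payout] = (5/20)·(-2) + (3/20)·(-9) + (1/20)·94 + (11/20)·12 = 189/20
Fair fee = E[payout] = 189/20 ≈ $9.45

$9.45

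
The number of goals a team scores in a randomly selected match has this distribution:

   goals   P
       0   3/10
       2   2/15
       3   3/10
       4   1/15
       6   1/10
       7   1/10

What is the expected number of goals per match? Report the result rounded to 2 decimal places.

2.73

E[X] = (3/10)·0 + (2/15)·2 + (3/10)·3 + (1/15)·4 + (1/10)·6 + (1/10)·7
     = 41/15 ≈ 2.73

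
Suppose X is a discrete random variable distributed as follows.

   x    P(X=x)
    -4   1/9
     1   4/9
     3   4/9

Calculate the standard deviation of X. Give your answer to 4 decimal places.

2.1082

E[X] = 4/3, E[X²] = 56/9
Var(X) = E[X²] − (E[X])² = 56/9 − 16/9 = 40/9
SD(X) = √(40/9) ≈ 2.1082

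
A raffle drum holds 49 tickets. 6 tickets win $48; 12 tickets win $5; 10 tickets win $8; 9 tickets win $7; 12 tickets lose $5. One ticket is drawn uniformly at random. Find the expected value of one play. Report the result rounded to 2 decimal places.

$8.80

E[payout] = (6/49)·48 + (12/49)·5 + (10/49)·8 + (9/49)·7 + (12/49)·(-5) = 431/49
≈ $8.80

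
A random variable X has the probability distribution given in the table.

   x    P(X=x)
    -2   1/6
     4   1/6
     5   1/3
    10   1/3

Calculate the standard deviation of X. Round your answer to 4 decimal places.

E[X] = 16/3, E[X²] = 45
Var(X) = E[X²] − (E[X])² = 45 − 256/9 = 149/9
SD(X) = √(149/9) ≈ 4.0689

4.0689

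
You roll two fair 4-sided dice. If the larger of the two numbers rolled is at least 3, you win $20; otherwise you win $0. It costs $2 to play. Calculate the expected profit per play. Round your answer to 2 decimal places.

$13.00

E[payout] = (1/4)·0 + (3/4)·20 = 15
Expected profit = 15 − 2 = 13 ≈ $13.00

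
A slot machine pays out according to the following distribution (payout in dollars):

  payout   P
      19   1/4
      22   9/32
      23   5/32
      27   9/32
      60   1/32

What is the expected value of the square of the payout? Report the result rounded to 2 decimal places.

626.56

E[X²] = (1/4)·361 + (9/32)·484 + (5/32)·529 + (9/32)·729 + (1/32)·3600
     = 10025/16 ≈ 626.56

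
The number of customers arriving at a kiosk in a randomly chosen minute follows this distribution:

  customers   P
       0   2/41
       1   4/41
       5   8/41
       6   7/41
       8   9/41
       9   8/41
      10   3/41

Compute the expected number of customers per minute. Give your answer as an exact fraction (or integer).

E[X] = (2/41)·0 + (4/41)·1 + (8/41)·5 + (7/41)·6 + (9/41)·8 + (8/41)·9 + (3/41)·10
     = 260/41

260/41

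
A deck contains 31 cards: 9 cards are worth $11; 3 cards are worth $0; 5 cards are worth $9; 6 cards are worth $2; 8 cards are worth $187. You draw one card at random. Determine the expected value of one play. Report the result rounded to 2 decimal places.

E[payout] = (9/31)·11 + (3/31)·0 + (5/31)·9 + (6/31)·2 + (8/31)·187 = 1652/31
≈ $53.29

$53.29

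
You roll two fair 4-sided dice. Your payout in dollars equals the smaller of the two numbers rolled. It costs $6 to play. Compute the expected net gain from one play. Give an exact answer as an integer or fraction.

Distribution of the smaller of the two numbers rolled: 1 w.p. 7/16, 2 w.p. 5/16, 3 w.p. 3/16, 4 w.p. 1/16
E[payout] = (7/16)·1 + (5/16)·2 + (3/16)·3 + (1/16)·4 = 15/8
Expected profit = 15/8 − 6 = -33/8

-33/8 dollars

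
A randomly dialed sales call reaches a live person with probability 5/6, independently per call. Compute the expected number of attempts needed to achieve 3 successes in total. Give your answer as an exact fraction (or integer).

18/5

By linearity (sum of 3 independent geometric waits), E[trials] = 3/p = 3/(5/6) = 18/5.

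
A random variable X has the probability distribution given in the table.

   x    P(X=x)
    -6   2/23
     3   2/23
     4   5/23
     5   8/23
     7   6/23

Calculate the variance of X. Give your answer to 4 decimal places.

11.4480

E[X] = (2/23)·(-6) + (2/23)·3 + (5/23)·4 + (8/23)·5 + (6/23)·7 = 96/23
E[X²] = (2/23)·36 + (2/23)·9 + (5/23)·16 + (8/23)·25 + (6/23)·49 = 664/23
Var(X) = 664/23 − (96/23)² = 6056/529 ≈ 11.4480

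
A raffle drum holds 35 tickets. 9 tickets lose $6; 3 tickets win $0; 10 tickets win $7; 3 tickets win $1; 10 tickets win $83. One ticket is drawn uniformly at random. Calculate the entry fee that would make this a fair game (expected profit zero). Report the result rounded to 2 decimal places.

E[payout] = (9/35)·(-6) + (3/35)·0 + (10/35)·7 + (3/35)·1 + (10/35)·83 = 849/35
Fair fee = E[payout] = 849/35 ≈ $24.26

$24.26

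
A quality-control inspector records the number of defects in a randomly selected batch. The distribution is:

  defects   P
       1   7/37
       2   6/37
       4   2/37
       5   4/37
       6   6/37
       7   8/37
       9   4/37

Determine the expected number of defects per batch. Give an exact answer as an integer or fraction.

E[X] = (7/37)·1 + (6/37)·2 + (2/37)·4 + (4/37)·5 + (6/37)·6 + (8/37)·7 + (4/37)·9
     = 175/37

175/37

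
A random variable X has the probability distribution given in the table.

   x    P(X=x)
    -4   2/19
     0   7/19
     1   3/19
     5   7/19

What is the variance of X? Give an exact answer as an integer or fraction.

3090/361

E[X] = (2/19)·(-4) + (7/19)·0 + (3/19)·1 + (7/19)·5 = 30/19
E[X²] = (2/19)·16 + (7/19)·0 + (3/19)·1 + (7/19)·25 = 210/19
Var(X) = 210/19 − (30/19)² = 3090/361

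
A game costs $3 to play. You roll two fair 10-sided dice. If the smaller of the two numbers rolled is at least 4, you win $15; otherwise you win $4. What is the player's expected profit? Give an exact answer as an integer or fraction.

E[payout] = (51/100)·4 + (49/100)·15 = 939/100
Expected profit = 939/100 − 3 = 639/100

639/100 dollars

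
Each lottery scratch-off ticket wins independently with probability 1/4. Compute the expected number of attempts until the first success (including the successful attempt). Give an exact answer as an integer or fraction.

4

For a geometric distribution, E[trials] = 1/p = 1/(1/4) = 4.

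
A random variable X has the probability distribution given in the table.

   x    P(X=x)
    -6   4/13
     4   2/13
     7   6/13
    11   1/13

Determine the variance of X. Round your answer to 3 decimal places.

37.361

E[X] = (4/13)·(-6) + (2/13)·4 + (6/13)·7 + (1/13)·11 = 37/13
E[X²] = (4/13)·36 + (2/13)·16 + (6/13)·49 + (1/13)·121 = 591/13
Var(X) = 591/13 − (37/13)² = 6314/169 ≈ 37.361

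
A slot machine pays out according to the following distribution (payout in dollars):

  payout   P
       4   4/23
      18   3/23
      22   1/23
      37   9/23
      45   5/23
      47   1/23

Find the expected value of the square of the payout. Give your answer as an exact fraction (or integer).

26175/23

E[X²] = (4/23)·16 + (3/23)·324 + (1/23)·484 + (9/23)·1369 + (5/23)·2025 + (1/23)·2209
     = 26175/23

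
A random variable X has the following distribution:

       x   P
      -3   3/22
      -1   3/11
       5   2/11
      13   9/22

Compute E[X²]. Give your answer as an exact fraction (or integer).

827/11

E[X²] = (3/22)·9 + (3/11)·1 + (2/11)·25 + (9/22)·169
     = 827/11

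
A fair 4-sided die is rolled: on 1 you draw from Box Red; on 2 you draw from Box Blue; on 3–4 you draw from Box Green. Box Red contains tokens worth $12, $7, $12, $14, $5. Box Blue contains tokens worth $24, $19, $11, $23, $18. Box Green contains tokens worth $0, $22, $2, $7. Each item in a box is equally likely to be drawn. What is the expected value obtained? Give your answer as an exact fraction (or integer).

89/8 dollars

E[X | Box Red] = (12 + 7 + 12 + 14 + 5)/5 = 10
E[X | Box Blue] = (24 + 19 + 11 + 23 + 18)/5 = 19
E[X | Box Green] = (0 + 22 + 2 + 7)/4 = 31/4
E[X] = (1/4)·10 + (1/4)·19 + (1/2)·31/4 = 89/8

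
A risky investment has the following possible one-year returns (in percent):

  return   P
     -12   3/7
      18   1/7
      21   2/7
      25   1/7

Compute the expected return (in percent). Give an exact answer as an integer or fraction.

7

E[X] = (3/7)·(-12) + (1/7)·18 + (2/7)·21 + (1/7)·25
     = 7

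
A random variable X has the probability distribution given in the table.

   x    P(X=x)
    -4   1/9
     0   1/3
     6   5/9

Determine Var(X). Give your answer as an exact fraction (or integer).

E[X] = (1/9)·(-4) + (1/3)·0 + (5/9)·6 = 26/9
E[X²] = (1/9)·16 + (1/3)·0 + (5/9)·36 = 196/9
Var(X) = 196/9 − (26/9)² = 1088/81

1088/81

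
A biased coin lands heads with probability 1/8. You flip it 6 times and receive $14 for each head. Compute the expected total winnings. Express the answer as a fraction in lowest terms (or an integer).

E[#heads] = 6·1/8 = 3/4 (linearity over flips).
E[winnings] = 14·3/4 = 21/2.

21/2 dollars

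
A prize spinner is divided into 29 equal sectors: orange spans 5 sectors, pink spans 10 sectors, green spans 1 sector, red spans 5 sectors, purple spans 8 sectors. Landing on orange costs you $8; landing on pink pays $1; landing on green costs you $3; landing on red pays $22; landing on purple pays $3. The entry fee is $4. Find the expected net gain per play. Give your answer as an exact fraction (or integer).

E[payout] = (5/29)·(-8) + (10/29)·1 + (1/29)·(-3) + (5/29)·22 + (8/29)·3 = 101/29
Expected profit = 101/29 − 4 = -15/29

-15/29 dollars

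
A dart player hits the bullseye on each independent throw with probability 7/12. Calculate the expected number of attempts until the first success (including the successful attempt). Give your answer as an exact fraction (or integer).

12/7

For a geometric distribution, E[trials] = 1/p = 1/(7/12) = 12/7.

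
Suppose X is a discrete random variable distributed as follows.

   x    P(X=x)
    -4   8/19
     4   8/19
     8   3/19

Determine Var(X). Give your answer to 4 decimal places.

E[X] = (8/19)·(-4) + (8/19)·4 + (3/19)·8 = 24/19
E[X²] = (8/19)·16 + (8/19)·16 + (3/19)·64 = 448/19
Var(X) = 448/19 − (24/19)² = 7936/361 ≈ 21.9834

21.9834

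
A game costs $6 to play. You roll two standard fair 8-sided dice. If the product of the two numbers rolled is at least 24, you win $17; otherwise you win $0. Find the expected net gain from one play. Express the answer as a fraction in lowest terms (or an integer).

3/8 dollars

E[payout] = (5/8)·0 + (3/8)·17 = 51/8
Expected profit = 51/8 − 6 = 3/8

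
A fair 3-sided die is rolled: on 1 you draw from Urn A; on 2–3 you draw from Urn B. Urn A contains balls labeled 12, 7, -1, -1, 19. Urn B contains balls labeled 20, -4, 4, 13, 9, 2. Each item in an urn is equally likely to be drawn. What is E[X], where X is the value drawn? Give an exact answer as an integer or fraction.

328/45

E[X | Urn A] = (12 + 7 − 1 − 1 + 19)/5 = 36/5
E[X | Urn B] = (20 − 4 + 4 + 13 + 9 + 2)/6 = 22/3
E[X] = (1/3)·36/5 + (2/3)·22/3 = 328/45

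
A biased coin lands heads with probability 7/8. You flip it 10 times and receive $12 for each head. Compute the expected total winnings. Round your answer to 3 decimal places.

E[#heads] = 10·7/8 = 35/4 (linearity over flips).
E[winnings] = 12·35/4 = 105.
≈ 105.000

$105.000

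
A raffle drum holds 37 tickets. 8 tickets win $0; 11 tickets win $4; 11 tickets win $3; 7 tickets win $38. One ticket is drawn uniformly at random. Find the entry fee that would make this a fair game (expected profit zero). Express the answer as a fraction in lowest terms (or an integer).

343/37 dollars

E[payout] = (8/37)·0 + (11/37)·4 + (11/37)·3 + (7/37)·38 = 343/37
Fair fee = E[payout] = 343/37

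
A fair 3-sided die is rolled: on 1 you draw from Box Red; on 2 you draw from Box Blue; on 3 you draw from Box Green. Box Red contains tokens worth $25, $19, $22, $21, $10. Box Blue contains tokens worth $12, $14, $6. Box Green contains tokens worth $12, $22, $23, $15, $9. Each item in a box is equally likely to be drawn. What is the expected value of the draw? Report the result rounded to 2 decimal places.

$15.42

E[X | Box Red] = (25 + 19 + 22 + 21 + 10)/5 = 97/5
E[X | Box Blue] = (12 + 14 + 6)/3 = 32/3
E[X | Box Green] = (12 + 22 + 23 + 15 + 9)/5 = 81/5
E[X] = (1/3)·97/5 + (1/3)·32/3 + (1/3)·81/5 = 694/45 ≈ 15.42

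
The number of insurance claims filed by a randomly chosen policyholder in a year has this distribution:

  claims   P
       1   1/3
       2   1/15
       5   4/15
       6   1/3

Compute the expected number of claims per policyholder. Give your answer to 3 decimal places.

E[X] = (1/3)·1 + (1/15)·2 + (4/15)·5 + (1/3)·6
     = 19/5 ≈ 3.800

3.800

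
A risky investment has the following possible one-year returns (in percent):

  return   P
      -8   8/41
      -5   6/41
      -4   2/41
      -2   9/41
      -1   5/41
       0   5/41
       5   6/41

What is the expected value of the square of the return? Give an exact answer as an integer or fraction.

E[X²] = (8/41)·64 + (6/41)·25 + (2/41)·16 + (9/41)·4 + (5/41)·1 + (5/41)·0 + (6/41)·25
     = 885/41

885/41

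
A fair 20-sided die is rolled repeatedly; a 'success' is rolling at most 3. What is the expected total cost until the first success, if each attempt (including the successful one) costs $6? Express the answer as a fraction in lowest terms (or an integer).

E[#attempts] = 1/p = 20/3; E[cost] = 6·20/3 = 40.

$40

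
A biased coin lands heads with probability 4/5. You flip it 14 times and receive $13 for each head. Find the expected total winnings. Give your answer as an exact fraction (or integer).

728/5 dollars

E[#heads] = 14·4/5 = 56/5 (linearity over flips).
E[winnings] = 13·56/5 = 728/5.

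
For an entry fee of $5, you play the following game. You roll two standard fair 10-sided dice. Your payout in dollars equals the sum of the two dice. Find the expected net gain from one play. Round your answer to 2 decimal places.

$6.00

Distribution of the sum of the two dice: 2 w.p. 1/100, 3 w.p. 1/50, 4 w.p. 3/100, 5 w.p. 1/25, 6 w.p. 1/20, 7 w.p. 3/50, …
E[payout] = (1/100)·2 + (1/50)·3 + (3/100)·4 + (1/25)·5 + (1/20)·6 + (3/50)·7 + (7/100)·8 + (2/25)·9 + (9/100)·10 + (1/10)·11 + (9/100)·12 + (2/25)·13 + (7/100)·14 + (3/50)·15 + (1/20)·16 + (1/25)·17 + (3/100)·18 + (1/50)·19 + (1/100)·20 = 11
Expected profit = 11 − 5 = 6 ≈ $6.00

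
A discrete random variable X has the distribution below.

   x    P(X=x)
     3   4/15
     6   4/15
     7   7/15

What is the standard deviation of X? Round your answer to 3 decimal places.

1.660

E[X] = 17/3, E[X²] = 523/15
Var(X) = E[X²] − (E[X])² = 523/15 − 289/9 = 124/45
SD(X) = √(124/45) ≈ 1.660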